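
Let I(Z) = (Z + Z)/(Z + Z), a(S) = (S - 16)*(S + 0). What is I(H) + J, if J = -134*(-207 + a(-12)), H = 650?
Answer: -17285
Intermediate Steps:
a(S) = S*(-16 + S) (a(S) = (-16 + S)*S = S*(-16 + S))
I(Z) = 1 (I(Z) = (2*Z)/((2*Z)) = (2*Z)*(1/(2*Z)) = 1)
J = -17286 (J = -134*(-207 - 12*(-16 - 12)) = -134*(-207 - 12*(-28)) = -134*(-207 + 336) = -134*129 = -17286)
I(H) + J = 1 - 17286 = -17285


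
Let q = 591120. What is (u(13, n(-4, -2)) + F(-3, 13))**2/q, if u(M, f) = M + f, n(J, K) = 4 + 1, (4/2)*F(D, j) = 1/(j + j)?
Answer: 877969/1598388480 ≈ 0.00054928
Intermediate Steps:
F(D, j) = 1/(4*j) (F(D, j) = 1/(2*(j + j)) = 1/(2*((2*j))) = (1/(2*j))/2 = 1/(4*j))
n(J, K) = 5
(u(13, n(-4, -2)) + F(-3, 13))**2/q = ((13 + 5) + (1/4)/13)**2/591120 = (18 + (1/4)*(1/13))**2*(1/591120) = (18 + 1/52)**2*(1/591120) = (937/52)**2*(1/591120) = (877969/2704)*(1/591120) = 877969/1598388480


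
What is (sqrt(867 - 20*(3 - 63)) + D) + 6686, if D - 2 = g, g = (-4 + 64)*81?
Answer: 11548 + sqrt(2067) ≈ 11593.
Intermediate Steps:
g = 4860 (g = 60*81 = 4860)
D = 4862 (D = 2 + 4860 = 4862)
(sqrt(867 - 20*(3 - 63)) + D) + 6686 = (sqrt(867 - 20*(3 - 63)) + 4862) + 6686 = (sqrt(867 - 20*(-60)) + 4862) + 6686 = (sqrt(867 + 1200) + 4862) + 6686 = (sqrt(2067) + 4862) + 6686 = (4862 + sqrt(2067)) + 6686 = 11548 + sqrt(2067)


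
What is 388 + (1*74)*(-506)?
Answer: -37056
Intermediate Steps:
388 + (1*74)*(-506) = 388 + 74*(-506) = 388 - 37444 = -37056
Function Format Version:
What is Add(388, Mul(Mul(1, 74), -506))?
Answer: -37056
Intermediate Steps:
Add(388, Mul(Mul(1, 74), -506)) = Add(388, Mul(74, -506)) = Add(388, -37444) = -37056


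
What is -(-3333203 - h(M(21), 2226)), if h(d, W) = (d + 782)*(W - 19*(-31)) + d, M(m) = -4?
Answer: 5523269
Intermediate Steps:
h(d, W) = d + (589 + W)*(782 + d) (h(d, W) = (782 + d)*(W + 589) + d = (782 + d)*(589 + W) + d = (589 + W)*(782 + d) + d = d + (589 + W)*(782 + d))
-(-3333203 - h(M(21), 2226)) = -(-3333203 - (460598 + 590*(-4) + 782*2226 + 2226*(-4))) = -(-3333203 - (460598 - 2360 + 1740732 - 8904)) = -(-3333203 - 1*2190066) = -(-3333203 - 2190066) = -1*(-5523269) = 5523269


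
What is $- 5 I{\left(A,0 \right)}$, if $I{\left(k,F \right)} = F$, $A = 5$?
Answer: $0$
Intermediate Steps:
$- 5 I{\left(A,0 \right)} = \left(-5\right) 0 = 0$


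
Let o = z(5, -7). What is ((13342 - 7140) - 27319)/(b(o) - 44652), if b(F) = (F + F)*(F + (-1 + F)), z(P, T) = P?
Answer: 7039/14854 ≈ 0.47388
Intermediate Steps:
o = 5
b(F) = 2*F*(-1 + 2*F) (b(F) = (2*F)*(-1 + 2*F) = 2*F*(-1 + 2*F))
((13342 - 7140) - 27319)/(b(o) - 44652) = ((13342 - 7140) - 27319)/(2*5*(-1 + 2*5) - 44652) = (6202 - 27319)/(2*5*(-1 + 10) - 44652) = -21117/(2*5*9 - 44652) = -21117/(90 - 44652) = -21117/(-44562) = -21117*(-1/44562) = 7039/14854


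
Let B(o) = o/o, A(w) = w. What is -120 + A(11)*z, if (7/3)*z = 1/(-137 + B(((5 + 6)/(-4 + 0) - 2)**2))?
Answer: -114273/952 ≈ -120.03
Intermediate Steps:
B(o) = 1
z = -3/952 (z = 3/(7*(-137 + 1)) = (3/7)/(-136) = (3/7)*(-1/136) = -3/952 ≈ -0.0031513)
-120 + A(11)*z = -120 + 11*(-3/952) = -120 - 33/952 = -114273/952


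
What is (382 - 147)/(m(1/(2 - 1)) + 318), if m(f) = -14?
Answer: 235/304 ≈ 0.77303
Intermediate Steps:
(382 - 147)/(m(1/(2 - 1)) + 318) = (382 - 147)/(-14 + 318) = 235/304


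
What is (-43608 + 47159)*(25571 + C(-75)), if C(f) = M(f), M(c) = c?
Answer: 90536296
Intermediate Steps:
C(f) = f
(-43608 + 47159)*(25571 + C(-75)) = (-43608 + 47159)*(25571 - 75) = 3551*25496 = 90536296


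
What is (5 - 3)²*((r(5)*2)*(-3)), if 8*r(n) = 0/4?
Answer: 0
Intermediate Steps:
r(n) = 0 (r(n) = (0/4)/8 = (0*(¼))/8 = (⅛)*0 = 0)
(5 - 3)²*((r(5)*2)*(-3)) = (5 - 3)²*((0*2)*(-3)) = 2²*(0*(-3)) = 4*0 = 0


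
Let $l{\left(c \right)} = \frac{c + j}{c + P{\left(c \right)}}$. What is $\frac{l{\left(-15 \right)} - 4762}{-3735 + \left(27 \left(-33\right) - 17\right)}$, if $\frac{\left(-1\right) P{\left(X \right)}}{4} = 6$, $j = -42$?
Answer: $\frac{61887}{60359} \approx 1.0253$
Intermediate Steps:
$P{\left(X \right)} = -24$ ($P{\left(X \right)} = \left(-4\right) 6 = -24$)
$l{\left(c \right)} = \frac{-42 + c}{-24 + c}$ ($l{\left(c \right)} = \frac{c - 42}{c - 24} = \frac{-42 + c}{-24 + c}$)
$\frac{l{\left(-15 \right)} - 4762}{-3735 + \left(27 \left(-33\right) - 17\right)} = \frac{\frac{-42 - 15}{-24 - 15} - 4762}{-3735 + \left(27 \left(-33\right) - 17\right)} = \frac{\frac{1}{-39} \left(-57\right) - 4762}{-3735 - 908} = \frac{\left(- \frac{1}{39}\right) \left(-57\right) - 4762}{-3735 - 908} = \frac{\frac{19}{13} - 4762}{-4643} = \left(- \frac{61887}{13}\right) \left(- \frac{1}{4643}\right) = \frac{61887}{60359}$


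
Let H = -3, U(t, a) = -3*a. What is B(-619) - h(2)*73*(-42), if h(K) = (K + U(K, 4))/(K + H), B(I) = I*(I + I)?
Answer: 796982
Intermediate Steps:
B(I) = 2*I² (B(I) = I*(2*I) = 2*I²)
h(K) = (-12 + K)/(-3 + K) (h(K) = (K - 3*4)/(K - 3) = (K - 12)/(-3 + K) = (-12 + K)/(-3 + K))
B(-619) - h(2)*73*(-42) = 2*(-619)² - ((-12 + 2)/(-3 + 2))*73*(-42) = 2*383161 - (-10/(-1))*73*(-42) = 766322 - -1*(-10)*73*(-42) = 766322 - 10*73*(-42) = 766322 - 730*(-42) = 766322 - 1*(-30660) = 766322 + 30660 = 796982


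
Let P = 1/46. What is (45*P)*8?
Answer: 180/23 ≈ 7.8261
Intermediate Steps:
P = 1/46 ≈ 0.021739
(45*P)*8 = (45*(1/46))*8 = (45/46)*8 = 180/23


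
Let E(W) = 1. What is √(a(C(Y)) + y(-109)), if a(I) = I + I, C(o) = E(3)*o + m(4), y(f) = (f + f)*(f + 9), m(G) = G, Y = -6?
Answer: 2*√5449 ≈ 147.63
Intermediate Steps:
y(f) = 2*f*(9 + f) (y(f) = (2*f)*(9 + f) = 2*f*(9 + f))
C(o) = 4 + o (C(o) = 1*o + 4 = o + 4 = 4 + o)
a(I) = 2*I
√(a(C(Y)) + y(-109)) = √(2*(4 - 6) + 2*(-109)*(9 - 109)) = √(2*(-2) + 2*(-109)*(-100)) = √(-4 + 21800) = √21796 = 2*√5449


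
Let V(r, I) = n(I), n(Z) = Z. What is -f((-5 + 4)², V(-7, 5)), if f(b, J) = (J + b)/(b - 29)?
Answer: 3/14 ≈ 0.21429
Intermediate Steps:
V(r, I) = I
f(b, J) = (J + b)/(-29 + b)
-f((-5 + 4)², V(-7, 5)) = -(5 + (-5 + 4)²)/(-29 + (-5 + 4)²) = -(5 + (-1)²)/(-29 + (-1)²) = -(5 + 1)/(-29 + 1) = -6/(-28) = -(-1)*6/28 = -1*(-3/14) = 3/14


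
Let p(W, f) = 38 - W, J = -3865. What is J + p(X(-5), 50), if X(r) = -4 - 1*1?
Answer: -3822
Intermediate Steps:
X(r) = -5 (X(r) = -4 - 1 = -5)
J + p(X(-5), 50) = -3865 + (38 - 1*(-5)) = -3865 + (38 + 5) = -3865 + 43 = -3822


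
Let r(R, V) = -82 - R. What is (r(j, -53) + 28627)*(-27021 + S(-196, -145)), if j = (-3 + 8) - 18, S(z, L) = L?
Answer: -775806628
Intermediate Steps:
j = -13 (j = 5 - 18 = -13)
(r(j, -53) + 28627)*(-27021 + S(-196, -145)) = ((-82 - 1*(-13)) + 28627)*(-27021 - 145) = ((-82 + 13) + 28627)*(-27166) = (-69 + 28627)*(-27166) = 28558*(-27166) = -775806628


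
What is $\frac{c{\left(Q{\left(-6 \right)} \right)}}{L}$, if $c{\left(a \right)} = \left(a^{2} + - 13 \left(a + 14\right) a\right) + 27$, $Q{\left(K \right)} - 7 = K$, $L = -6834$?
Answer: $\frac{167}{6834} \approx 0.024437$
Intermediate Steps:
$Q{\left(K \right)} = 7 + K$
$c{\left(a \right)} = 27 + a^{2} + a \left(-182 - 13 a\right)$ ($c{\left(a \right)} = \left(a^{2} + - 13 \left(14 + a\right) a\right) + 27 = \left(a^{2} + \left(-182 - 13 a\right) a\right) + 27 = \left(a^{2} + a \left(-182 - 13 a\right)\right) + 27 = 27 + a^{2} + a \left(-182 - 13 a\right)$)
$\frac{c{\left(Q{\left(-6 \right)} \right)}}{L} = \frac{27 - 182 \left(7 - 6\right) - 12 \left(7 - 6\right)^{2}}{-6834} = \left(27 - 182 - 12 \cdot 1^{2}\right) \left(- \frac{1}{6834}\right) = \left(27 - 182 - 12\right) \left(- \frac{1}{6834}\right) = \left(-167\right) \left(- \frac{1}{6834}\right) = \frac{167}{6834}$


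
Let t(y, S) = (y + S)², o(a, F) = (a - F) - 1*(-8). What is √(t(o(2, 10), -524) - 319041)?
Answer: I*√44465 ≈ 210.87*I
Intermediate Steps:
o(a, F) = 8 + a - F (o(a, F) = (a - F) + 8 = 8 + a - F)
t(y, S) = (S + y)²
√(t(o(2, 10), -524) - 319041) = √((-524 + (8 + 2 - 1*10))² - 319041) = √((-524 + (8 + 2 - 10))² - 319041) = √((-524 + 0)² - 319041) = √((-524)² - 319041) = √(274576 - 319041) = √(-44465) = I*√44465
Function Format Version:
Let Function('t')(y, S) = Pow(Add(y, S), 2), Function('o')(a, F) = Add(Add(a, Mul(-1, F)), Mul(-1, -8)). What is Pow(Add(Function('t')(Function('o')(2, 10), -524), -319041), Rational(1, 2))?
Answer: Mul(I, Pow(44465, Rational(1, 2))) ≈ Mul(210.87, I)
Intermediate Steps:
Function('o')(a, F) = Add(8, a, Mul(-1, F)) (Function('o')(a, F) = Add(Add(a, Mul(-1, F)), 8) = Add(8, a, Mul(-1, F)))
Function('t')(y, S) = Pow(Add(S, y), 2)
Pow(Add(Function('t')(Function('o')(2, 10), -524), -319041), Rational(1, 2)) = Pow(Add(Pow(Add(-524, Add(8, 2, Mul(-1, 10))), 2), -319041), Rational(1, 2)) = Pow(Add(Pow(Add(-524, Add(8, 2, -10)), 2), -319041), Rational(1, 2)) = Pow(Add(Pow(Add(-524, 0), 2), -319041), Rational(1, 2)) = Pow(Add(Pow(-524, 2), -319041), Rational(1, 2)) = Pow(Add(274576, -319041), Rational(1, 2)) = Pow(-44465, Rational(1, 2)) = Mul(I, Pow(44465, Rational(1, 2)))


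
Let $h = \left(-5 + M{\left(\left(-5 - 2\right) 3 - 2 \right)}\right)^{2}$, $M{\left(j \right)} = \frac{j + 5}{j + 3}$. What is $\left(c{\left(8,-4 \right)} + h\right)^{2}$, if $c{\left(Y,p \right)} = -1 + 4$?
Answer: $\frac{3924361}{10000} \approx 392.44$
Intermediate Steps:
$c{\left(Y,p \right)} = 3$
$M{\left(j \right)} = \frac{5 + j}{3 + j}$
$h = \frac{1681}{100}$ ($h = \left(-5 + \frac{5 + \left(\left(-5 - 2\right) 3 - 2\right)}{3 + \left(\left(-5 - 2\right) 3 - 2\right)}\right)^{2} = \left(-5 + \frac{5 - 23}{3 - 23}\right)^{2} = \left(-5 + \frac{1}{-20} \left(-18\right)\right)^{2} = \left(-5 - - \frac{9}{10}\right)^{2} = \left(-5 + \frac{9}{10}\right)^{2} = \left(- \frac{41}{10}\right)^{2} = \frac{1681}{100} \approx 16.81$)
$\left(c{\left(8,-4 \right)} + h\right)^{2} = \left(3 + \frac{1681}{100}\right)^{2} = \left(\frac{1981}{100}\right)^{2} = \frac{3924361}{10000}$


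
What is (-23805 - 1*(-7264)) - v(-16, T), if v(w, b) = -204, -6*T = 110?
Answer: -16337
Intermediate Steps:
T = -55/3 (T = -1/6*110 = -55/3 ≈ -18.333)
(-23805 - 1*(-7264)) - v(-16, T) = (-23805 - 1*(-7264)) - 1*(-204) = (-23805 + 7264) + 204 = -16541 + 204 = -16337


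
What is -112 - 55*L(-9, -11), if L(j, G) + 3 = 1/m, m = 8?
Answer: 369/8 ≈ 46.125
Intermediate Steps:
L(j, G) = -23/8 (L(j, G) = -3 + 1/8 = -3 + ⅛ = -23/8)
-112 - 55*L(-9, -11) = -112 - 55*(-23/8) = -112 + 1265/8 = 369/8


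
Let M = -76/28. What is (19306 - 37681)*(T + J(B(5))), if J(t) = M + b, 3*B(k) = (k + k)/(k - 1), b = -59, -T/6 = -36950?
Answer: -4072603500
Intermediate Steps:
T = 221700 (T = -6*(-36950) = 221700)
M = -19/7 (M = -76*1/28 = -19/7 ≈ -2.7143)
B(k) = 2*k/(3*(-1 + k)) (B(k) = ((k + k)/(k - 1))/3 = ((2*k)/(-1 + k))/3 = (2*k/(-1 + k))/3 = 2*k/(3*(-1 + k)))
J(t) = -432/7 (J(t) = -19/7 - 59 = -432/7)
(19306 - 37681)*(T + J(B(5))) = (19306 - 37681)*(221700 - 432/7) = -18375*1551468/7 = -4072603500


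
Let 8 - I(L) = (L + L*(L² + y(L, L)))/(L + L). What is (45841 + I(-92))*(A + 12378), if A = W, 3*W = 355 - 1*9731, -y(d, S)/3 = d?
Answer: 1151360203/3 ≈ 3.8379e+8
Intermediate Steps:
y(d, S) = -3*d
W = -9376/3 (W = (355 - 1*9731)/3 = (355 - 9731)/3 = (⅓)*(-9376) = -9376/3 ≈ -3125.3)
A = -9376/3 ≈ -3125.3
I(L) = 8 - (L + L*(L² - 3*L))/(2*L) (I(L) = 8 - (L + L*(L² - 3*L))/(L + L) = 8 - (L + L*(L² - 3*L))/(2*L))
(45841 + I(-92))*(A + 12378) = (45841 + (15/2 - ½*(-92)² + (3/2)*(-92)))*(-9376/3 + 12378) = (45841 + (15/2 - ½*8464 - 138))*(27758/3) = (45841 + (15/2 - 4232 - 138))*(27758/3) = (45841 - 8725/2)*(27758/3) = (82957/2)*(27758/3) = 1151360203/3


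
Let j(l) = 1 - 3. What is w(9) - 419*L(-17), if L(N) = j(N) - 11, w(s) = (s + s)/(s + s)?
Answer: 5448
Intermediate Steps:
j(l) = -2
w(s) = 1 (w(s) = (2*s)/((2*s)) = (2*s)*(1/(2*s)) = 1)
L(N) = -13 (L(N) = -2 - 11 = -13)
w(9) - 419*L(-17) = 1 - 419*(-13) = 1 + 5447 = 5448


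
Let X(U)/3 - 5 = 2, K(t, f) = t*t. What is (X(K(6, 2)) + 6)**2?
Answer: 729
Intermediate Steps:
K(t, f) = t**2
X(U) = 21 (X(U) = 15 + 3*2 = 15 + 6 = 21)
(X(K(6, 2)) + 6)**2 = (21 + 6)**2 = 27**2 = 729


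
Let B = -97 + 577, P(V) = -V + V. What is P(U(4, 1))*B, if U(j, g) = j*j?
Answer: 0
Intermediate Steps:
U(j, g) = j²
P(V) = 0
B = 480
P(U(4, 1))*B = 0*480 = 0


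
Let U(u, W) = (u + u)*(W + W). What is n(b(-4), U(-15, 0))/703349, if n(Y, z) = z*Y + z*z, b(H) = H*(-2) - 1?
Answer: 0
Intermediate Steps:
b(H) = -1 - 2*H (b(H) = -2*H - 1 = -1 - 2*H)
U(u, W) = 4*W*u (U(u, W) = (2*u)*(2*W) = 4*W*u)
n(Y, z) = z**2 + Y*z (n(Y, z) = Y*z + z**2 = z**2 + Y*z)
n(b(-4), U(-15, 0))/703349 = ((4*0*(-15))*((-1 - 2*(-4)) + 4*0*(-15)))/703349 = (0*((-1 + 8) + 0))*(1/703349) = (0*(7 + 0))*(1/703349) = (0*7)*(1/703349) = 0*(1/703349) = 0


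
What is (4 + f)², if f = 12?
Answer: 256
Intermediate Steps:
(4 + f)² = (4 + 12)² = 16² = 256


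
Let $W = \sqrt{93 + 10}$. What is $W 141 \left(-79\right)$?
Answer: $- 11139 \sqrt{103} \approx -1.1305 \cdot 10^{5}$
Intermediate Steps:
$W = \sqrt{103} \approx 10.149$
$W 141 \left(-79\right) = \sqrt{103} \cdot 141 \left(-79\right) = 141 \sqrt{103} \left(-79\right) = - 11139 \sqrt{103}$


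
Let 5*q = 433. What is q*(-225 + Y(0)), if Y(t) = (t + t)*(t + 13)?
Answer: -19485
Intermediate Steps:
q = 433/5 (q = (⅕)*433 = 433/5 ≈ 86.600)
Y(t) = 2*t*(13 + t) (Y(t) = (2*t)*(13 + t) = 2*t*(13 + t))
q*(-225 + Y(0)) = 433*(-225 + 2*0*(13 + 0))/5 = 433*(-225 + 2*0*13)/5 = 433*(-225 + 0)/5 = (433/5)*(-225) = -19485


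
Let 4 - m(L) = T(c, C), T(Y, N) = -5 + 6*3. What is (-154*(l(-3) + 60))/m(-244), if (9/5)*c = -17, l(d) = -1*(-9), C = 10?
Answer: 3542/3 ≈ 1180.7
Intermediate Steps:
l(d) = 9
c = -85/9 (c = (5/9)*(-17) = -85/9 ≈ -9.4444)
T(Y, N) = 13 (T(Y, N) = -5 + 18 = 13)
m(L) = -9 (m(L) = 4 - 1*13 = 4 - 13 = -9)
(-154*(l(-3) + 60))/m(-244) = -154*(9 + 60)/(-9) = -154*69*(-⅑) = -10626*(-⅑) = 3542/3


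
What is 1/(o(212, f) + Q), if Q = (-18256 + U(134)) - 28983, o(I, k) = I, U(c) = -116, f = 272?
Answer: -1/47143 ≈ -2.1212e-5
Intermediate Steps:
Q = -47355 (Q = (-18256 - 116) - 28983 = -18372 - 28983 = -47355)
1/(o(212, f) + Q) = 1/(212 - 47355) = 1/(-47143) = -1/47143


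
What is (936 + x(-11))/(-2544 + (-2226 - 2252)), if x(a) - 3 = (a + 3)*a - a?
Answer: -519/3511 ≈ -0.14782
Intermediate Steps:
x(a) = 3 - a + a*(3 + a) (x(a) = 3 + ((a + 3)*a - a) = 3 + ((3 + a)*a - a) = 3 + (a*(3 + a) - a) = 3 + (-a + a*(3 + a)) = 3 - a + a*(3 + a))
(936 + x(-11))/(-2544 + (-2226 - 2252)) = (936 + (3 + (-11)² + 2*(-11)))/(-2544 + (-2226 - 2252)) = (936 + (3 + 121 - 22))/(-2544 - 4478) = (936 + 102)/(-7022) = 1038*(-1/7022) = -519/3511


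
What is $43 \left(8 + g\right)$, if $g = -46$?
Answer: $-1634$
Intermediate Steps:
$43 \left(8 + g\right) = 43 \left(8 - 46\right) = 43 \left(-38\right) = -1634$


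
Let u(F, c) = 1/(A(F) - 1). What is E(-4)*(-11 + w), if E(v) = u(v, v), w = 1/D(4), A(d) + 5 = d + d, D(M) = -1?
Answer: 6/7 ≈ 0.85714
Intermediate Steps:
A(d) = -5 + 2*d (A(d) = -5 + (d + d) = -5 + 2*d)
u(F, c) = 1/(-6 + 2*F) (u(F, c) = 1/((-5 + 2*F) - 1) = 1/(-6 + 2*F))
w = -1 (w = 1/(-1) = -1)
E(v) = 1/(2*(-3 + v))
E(-4)*(-11 + w) = (1/(2*(-3 - 4)))*(-11 - 1) = ((½)/(-7))*(-12) = ((½)*(-⅐))*(-12) = -1/14*(-12) = 6/7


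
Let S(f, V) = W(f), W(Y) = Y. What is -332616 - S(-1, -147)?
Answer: -332615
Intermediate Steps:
S(f, V) = f
-332616 - S(-1, -147) = -332616 - 1*(-1) = -332616 + 1 = -332615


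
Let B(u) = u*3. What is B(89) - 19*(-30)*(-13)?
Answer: -7143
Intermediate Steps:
B(u) = 3*u
B(89) - 19*(-30)*(-13) = 3*89 - 19*(-30)*(-13) = 267 - (-570)*(-13) = 267 - 1*7410 = 267 - 7410 = -7143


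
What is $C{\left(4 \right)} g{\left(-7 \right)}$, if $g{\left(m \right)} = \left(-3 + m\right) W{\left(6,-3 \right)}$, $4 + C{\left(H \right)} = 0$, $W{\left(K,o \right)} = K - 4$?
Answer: $80$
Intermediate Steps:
$W{\left(K,o \right)} = -4 + K$
$C{\left(H \right)} = -4$ ($C{\left(H \right)} = -4 + 0 = -4$)
$g{\left(m \right)} = -6 + 2 m$ ($g{\left(m \right)} = \left(-3 + m\right) \left(-4 + 6\right) = \left(-3 + m\right) 2 = -6 + 2 m$)
$C{\left(4 \right)} g{\left(-7 \right)} = - 4 \left(-6 + 2 \left(-7\right)\right) = - 4 \left(-6 - 14\right) = \left(-4\right) \left(-20\right) = 80$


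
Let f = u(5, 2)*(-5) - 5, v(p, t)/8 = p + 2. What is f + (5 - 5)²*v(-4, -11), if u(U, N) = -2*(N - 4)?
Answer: -25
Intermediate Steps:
u(U, N) = 8 - 2*N (u(U, N) = -2*(-4 + N) = 8 - 2*N)
v(p, t) = 16 + 8*p (v(p, t) = 8*(p + 2) = 8*(2 + p) = 16 + 8*p)
f = -25 (f = (8 - 2*2)*(-5) - 5 = (8 - 4)*(-5) - 5 = 4*(-5) - 5 = -20 - 5 = -25)
f + (5 - 5)²*v(-4, -11) = -25 + (5 - 5)²*(16 + 8*(-4)) = -25 + 0²*(16 - 32) = -25 + 0*(-16) = -25 + 0 = -25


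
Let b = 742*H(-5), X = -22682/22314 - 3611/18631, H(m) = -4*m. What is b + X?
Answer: 3084480852182/207866067 ≈ 14839.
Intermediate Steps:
X = -251582098/207866067 (X = -22682*1/22314 - 3611*1/18631 = -11341/11157 - 3611/18631 = -251582098/207866067 ≈ -1.2103)
b = 14840 (b = 742*(-4*(-5)) = 742*20 = 14840)
b + X = 14840 - 251582098/207866067 = 3084480852182/207866067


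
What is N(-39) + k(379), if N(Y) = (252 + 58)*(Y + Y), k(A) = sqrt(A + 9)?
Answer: -24180 + 2*sqrt(97) ≈ -24160.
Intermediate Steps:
k(A) = sqrt(9 + A)
N(Y) = 620*Y (N(Y) = 310*(2*Y) = 620*Y)
N(-39) + k(379) = 620*(-39) + sqrt(9 + 379) = -24180 + sqrt(388) = -24180 + 2*sqrt(97)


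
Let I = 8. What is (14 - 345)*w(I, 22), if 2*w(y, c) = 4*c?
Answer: -14564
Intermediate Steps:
w(y, c) = 2*c (w(y, c) = (4*c)/2 = 2*c)
(14 - 345)*w(I, 22) = (14 - 345)*(2*22) = -331*44 = -14564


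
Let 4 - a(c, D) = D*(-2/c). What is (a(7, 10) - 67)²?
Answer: 177241/49 ≈ 3617.2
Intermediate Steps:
a(c, D) = 4 + 2*D/c (a(c, D) = 4 - D*(-2/c) = 4 - (-2)*D/c = 4 + 2*D/c)
(a(7, 10) - 67)² = ((4 + 2*10/7) - 67)² = ((4 + 2*10*(⅐)) - 67)² = ((4 + 20/7) - 67)² = (48/7 - 67)² = (-421/7)² = 177241/49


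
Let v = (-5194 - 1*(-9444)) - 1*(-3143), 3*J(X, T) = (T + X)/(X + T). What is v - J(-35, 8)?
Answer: 22178/3 ≈ 7392.7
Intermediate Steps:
J(X, T) = 1/3 (J(X, T) = ((T + X)/(X + T))/3 = ((T + X)/(T + X))/3 = (1/3)*1 = 1/3)
v = 7393 (v = (-5194 + 9444) + 3143 = 4250 + 3143 = 7393)
v - J(-35, 8) = 7393 - 1*1/3 = 7393 - 1/3 = 22178/3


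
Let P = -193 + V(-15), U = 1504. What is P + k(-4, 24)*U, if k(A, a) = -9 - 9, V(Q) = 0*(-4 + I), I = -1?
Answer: -27265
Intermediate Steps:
V(Q) = 0 (V(Q) = 0*(-4 - 1) = 0*(-5) = 0)
k(A, a) = -18
P = -193 (P = -193 + 0 = -193)
P + k(-4, 24)*U = -193 - 18*1504 = -193 - 27072 = -27265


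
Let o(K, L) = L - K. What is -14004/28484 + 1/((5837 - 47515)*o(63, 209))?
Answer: -21303550109/43331199548 ≈ -0.49164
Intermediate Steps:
-14004/28484 + 1/((5837 - 47515)*o(63, 209)) = -14004/28484 + 1/((5837 - 47515)*(209 - 1*63)) = -14004*1/28484 + 1/((-41678)*(209 - 63)) = -3501/7121 - 1/41678/146 = -3501/7121 - 1/41678*1/146 = -3501/7121 - 1/6084988 = -21303550109/43331199548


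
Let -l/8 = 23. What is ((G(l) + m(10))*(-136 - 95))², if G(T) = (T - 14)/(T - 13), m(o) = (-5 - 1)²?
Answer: 2835822320100/38809 ≈ 7.3071e+7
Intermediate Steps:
l = -184 (l = -8*23 = -184)
m(o) = 36 (m(o) = (-6)² = 36)
G(T) = (-14 + T)/(-13 + T)
((G(l) + m(10))*(-136 - 95))² = (((-14 - 184)/(-13 - 184) + 36)*(-136 - 95))² = ((-198/(-197) + 36)*(-231))² = ((-1/197*(-198) + 36)*(-231))² = ((198/197 + 36)*(-231))² = ((7290/197)*(-231))² = (-1683990/197)² = 2835822320100/38809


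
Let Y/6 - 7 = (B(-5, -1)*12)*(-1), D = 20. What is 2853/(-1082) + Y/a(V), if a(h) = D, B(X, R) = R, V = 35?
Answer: 8286/2705 ≈ 3.0632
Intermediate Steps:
Y = 114 (Y = 42 + 6*(-1*12*(-1)) = 42 + 6*(-12*(-1)) = 42 + 6*12 = 42 + 72 = 114)
a(h) = 20
2853/(-1082) + Y/a(V) = 2853/(-1082) + 114/20 = 2853*(-1/1082) + 114*(1/20) = -2853/1082 + 57/10 = 8286/2705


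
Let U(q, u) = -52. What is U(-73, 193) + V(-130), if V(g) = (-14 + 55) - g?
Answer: 119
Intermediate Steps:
V(g) = 41 - g
U(-73, 193) + V(-130) = -52 + (41 - 1*(-130)) = -52 + (41 + 130) = -52 + 171 = 119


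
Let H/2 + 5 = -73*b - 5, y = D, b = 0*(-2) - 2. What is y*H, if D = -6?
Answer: -1632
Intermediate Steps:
b = -2 (b = 0 - 2 = -2)
y = -6
H = 272 (H = -10 + 2*(-73*(-2) - 5) = -10 + 2*(146 - 5) = -10 + 2*141 = -10 + 282 = 272)
y*H = -6*272 = -1632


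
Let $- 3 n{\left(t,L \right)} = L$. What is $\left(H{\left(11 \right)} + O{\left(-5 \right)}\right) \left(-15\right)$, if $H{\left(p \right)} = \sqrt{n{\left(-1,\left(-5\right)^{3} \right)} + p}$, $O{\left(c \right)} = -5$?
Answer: $75 - 5 \sqrt{474} \approx -33.858$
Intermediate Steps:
$n{\left(t,L \right)} = - \frac{L}{3}$
$H{\left(p \right)} = \sqrt{\frac{125}{3} + p}$ ($H{\left(p \right)} = \sqrt{- \frac{\left(-5\right)^{3}}{3} + p} = \sqrt{\left(- \frac{1}{3}\right) \left(-125\right) + p} = \sqrt{\frac{125}{3} + p}$)
$\left(H{\left(11 \right)} + O{\left(-5 \right)}\right) \left(-15\right) = \left(\frac{\sqrt{375 + 9 \cdot 11}}{3} - 5\right) \left(-15\right) = \left(\frac{\sqrt{375 + 99}}{3} - 5\right) \left(-15\right) = \left(\frac{\sqrt{474}}{3} - 5\right) \left(-15\right) = \left(-5 + \frac{\sqrt{474}}{3}\right) \left(-15\right) = 75 - 5 \sqrt{474}$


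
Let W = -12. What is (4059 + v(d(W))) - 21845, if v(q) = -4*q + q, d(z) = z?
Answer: -17750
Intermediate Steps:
v(q) = -3*q
(4059 + v(d(W))) - 21845 = (4059 - 3*(-12)) - 21845 = (4059 + 36) - 21845 = 4095 - 21845 = -17750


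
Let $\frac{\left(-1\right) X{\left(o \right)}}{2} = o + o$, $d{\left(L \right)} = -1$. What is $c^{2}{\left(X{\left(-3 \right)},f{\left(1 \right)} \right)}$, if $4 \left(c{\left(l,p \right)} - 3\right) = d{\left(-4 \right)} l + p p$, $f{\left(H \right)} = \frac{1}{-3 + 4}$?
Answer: $\frac{1}{16} \approx 0.0625$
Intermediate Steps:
$f{\left(H \right)} = 1$ ($f{\left(H \right)} = 1^{-1} = 1$)
$X{\left(o \right)} = - 4 o$ ($X{\left(o \right)} = - 2 \left(o + o\right) = - 2 \cdot 2 o = - 4 o$)
$c{\left(l,p \right)} = 3 - \frac{l}{4} + \frac{p^{2}}{4}$ ($c{\left(l,p \right)} = 3 + \frac{- l + p p}{4} = 3 + \frac{- l + p^{2}}{4} = 3 + \frac{p^{2} - l}{4} = 3 - \left(- \frac{p^{2}}{4} + \frac{l}{4}\right) = 3 - \frac{l}{4} + \frac{p^{2}}{4}$)
$c^{2}{\left(X{\left(-3 \right)},f{\left(1 \right)} \right)} = \left(3 - \frac{\left(-4\right) \left(-3\right)}{4} + \frac{1^{2}}{4}\right)^{2} = \left(3 - 3 + \frac{1}{4} \cdot 1\right)^{2} = \left(3 - 3 + \frac{1}{4}\right)^{2} = \left(\frac{1}{4}\right)^{2} = \frac{1}{16}$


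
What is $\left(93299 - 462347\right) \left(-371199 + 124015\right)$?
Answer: $91222760832$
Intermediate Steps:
$\left(93299 - 462347\right) \left(-371199 + 124015\right) = \left(-369048\right) \left(-247184\right) = 91222760832$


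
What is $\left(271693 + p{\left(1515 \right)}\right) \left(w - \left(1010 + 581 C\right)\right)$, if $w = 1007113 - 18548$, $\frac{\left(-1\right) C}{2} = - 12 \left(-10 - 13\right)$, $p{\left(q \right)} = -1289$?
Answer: $353760629868$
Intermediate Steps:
$C = -552$ ($C = - 2 \left(- 12 \left(-10 - 13\right)\right) = - 2 \left(\left(-12\right) \left(-23\right)\right) = \left(-2\right) 276 = -552$)
$w = 988565$
$\left(271693 + p{\left(1515 \right)}\right) \left(w - \left(1010 + 581 C\right)\right) = \left(271693 - 1289\right) \left(988565 - -319702\right) = 270404 \left(988565 + \left(320712 - 1010\right)\right) = 270404 \left(988565 + 319702\right) = 270404 \cdot 1308267 = 353760629868$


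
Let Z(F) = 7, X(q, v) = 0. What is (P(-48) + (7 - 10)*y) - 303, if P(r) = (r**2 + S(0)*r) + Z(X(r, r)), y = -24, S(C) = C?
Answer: 2080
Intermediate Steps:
P(r) = 7 + r**2 (P(r) = (r**2 + 0*r) + 7 = (r**2 + 0) + 7 = r**2 + 7 = 7 + r**2)
(P(-48) + (7 - 10)*y) - 303 = ((7 + (-48)**2) + (7 - 10)*(-24)) - 303 = ((7 + 2304) - 3*(-24)) - 303 = (2311 + 72) - 303 = 2383 - 303 = 2080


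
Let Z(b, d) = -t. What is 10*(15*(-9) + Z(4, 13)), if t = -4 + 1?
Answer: -1320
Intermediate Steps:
t = -3
Z(b, d) = 3 (Z(b, d) = -1*(-3) = 3)
10*(15*(-9) + Z(4, 13)) = 10*(15*(-9) + 3) = 10*(-135 + 3) = 10*(-132) = -1320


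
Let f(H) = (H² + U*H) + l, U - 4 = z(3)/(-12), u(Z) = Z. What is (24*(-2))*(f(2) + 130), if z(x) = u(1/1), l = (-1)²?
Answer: -6856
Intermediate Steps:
l = 1
z(x) = 1 (z(x) = 1/1 = 1*1 = 1)
U = 47/12 (U = 4 + 1/(-12) = 4 + 1*(-1/12) = 4 - 1/12 = 47/12 ≈ 3.9167)
f(H) = 1 + H² + 47*H/12 (f(H) = (H² + 47*H/12) + 1 = 1 + H² + 47*H/12)
(24*(-2))*(f(2) + 130) = (24*(-2))*((1 + 2² + (47/12)*2) + 130) = -48*((1 + 4 + 47/6) + 130) = -48*(77/6 + 130) = -48*857/6 = -6856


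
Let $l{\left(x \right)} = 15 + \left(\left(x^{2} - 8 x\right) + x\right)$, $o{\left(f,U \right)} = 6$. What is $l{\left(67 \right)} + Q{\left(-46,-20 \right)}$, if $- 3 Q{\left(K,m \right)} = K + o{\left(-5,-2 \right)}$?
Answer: $\frac{12145}{3} \approx 4048.3$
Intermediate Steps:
$Q{\left(K,m \right)} = -2 - \frac{K}{3}$ ($Q{\left(K,m \right)} = - \frac{K + 6}{3} = - \frac{6 + K}{3} = -2 - \frac{K}{3}$)
$l{\left(x \right)} = 15 + x^{2} - 7 x$ ($l{\left(x \right)} = 15 + \left(x^{2} - 7 x\right) = 15 + x^{2} - 7 x$)
$l{\left(67 \right)} + Q{\left(-46,-20 \right)} = \left(15 + 67^{2} - 469\right) - - \frac{40}{3} = \left(15 + 4489 - 469\right) + \left(-2 + \frac{46}{3}\right) = 4035 + \frac{40}{3} = \frac{12145}{3}$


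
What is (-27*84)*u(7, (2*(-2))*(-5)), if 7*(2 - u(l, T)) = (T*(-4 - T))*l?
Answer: -1093176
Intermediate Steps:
u(l, T) = 2 - T*l*(-4 - T)/7 (u(l, T) = 2 - T*(-4 - T)*l/7 = 2 - T*l*(-4 - T)/7)
(-27*84)*u(7, (2*(-2))*(-5)) = (-27*84)*(2 + (1/7)*7*((2*(-2))*(-5))**2 + (4/7)*((2*(-2))*(-5))*7) = -2268*(2 + (1/7)*7*(-4*(-5))**2 + (4/7)*(-4*(-5))*7) = -2268*(2 + (1/7)*7*20**2 + (4/7)*20*7) = -2268*(2 + (1/7)*7*400 + 80) = -2268*(2 + 400 + 80) = -2268*482 = -1093176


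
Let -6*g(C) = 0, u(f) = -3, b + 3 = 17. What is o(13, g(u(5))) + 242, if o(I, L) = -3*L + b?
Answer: 256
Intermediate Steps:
b = 14 (b = -3 + 17 = 14)
g(C) = 0 (g(C) = -⅙*0 = 0)
o(I, L) = 14 - 3*L (o(I, L) = -3*L + 14 = 14 - 3*L)
o(13, g(u(5))) + 242 = (14 - 3*0) + 242 = (14 + 0) + 242 = 14 + 242 = 256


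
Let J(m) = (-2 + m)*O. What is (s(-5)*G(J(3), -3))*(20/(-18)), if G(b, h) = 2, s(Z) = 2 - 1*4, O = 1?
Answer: 40/9 ≈ 4.4444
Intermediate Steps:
J(m) = -2 + m (J(m) = (-2 + m)*1 = -2 + m)
s(Z) = -2 (s(Z) = 2 - 4 = -2)
(s(-5)*G(J(3), -3))*(20/(-18)) = (-2*2)*(20/(-18)) = -80*(-1)/18 = -4*(-10/9) = 40/9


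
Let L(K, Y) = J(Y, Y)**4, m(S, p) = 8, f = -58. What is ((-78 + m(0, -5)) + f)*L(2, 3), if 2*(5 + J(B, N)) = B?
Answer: -19208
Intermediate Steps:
J(B, N) = -5 + B/2
L(K, Y) = (-5 + Y/2)**4
((-78 + m(0, -5)) + f)*L(2, 3) = ((-78 + 8) - 58)*((-10 + 3)**4/16) = (-70 - 58)*((1/16)*(-7)**4) = -8*2401 = -128*2401/16 = -19208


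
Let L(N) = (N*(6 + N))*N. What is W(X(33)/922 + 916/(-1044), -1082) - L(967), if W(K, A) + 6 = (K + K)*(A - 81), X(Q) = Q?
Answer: -109472815977988/120321 ≈ -9.0984e+8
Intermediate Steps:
W(K, A) = -6 + 2*K*(-81 + A) (W(K, A) = -6 + (K + K)*(A - 81) = -6 + (2*K)*(-81 + A) = -6 + 2*K*(-81 + A))
L(N) = N²*(6 + N)
W(X(33)/922 + 916/(-1044), -1082) - L(967) = (-6 - 162*(33/922 + 916/(-1044)) + 2*(-1082)*(33/922 + 916/(-1044))) - 967²*(6 + 967) = (-6 - 162*(33*(1/922) + 916*(-1/1044)) + 2*(-1082)*(33*(1/922) + 916*(-1/1044))) - 935089*973 = (-6 - 162*(33/922 - 229/261) + 2*(-1082)*(33/922 - 229/261)) - 1*909841597 = (-6 - 162*(-202525/240642) + 2*(-1082)*(-202525/240642)) - 909841597 = (-6 + 1822725/13369 + 219132050/120321) - 909841597 = 234814649/120321 - 909841597 = -109472815977988/120321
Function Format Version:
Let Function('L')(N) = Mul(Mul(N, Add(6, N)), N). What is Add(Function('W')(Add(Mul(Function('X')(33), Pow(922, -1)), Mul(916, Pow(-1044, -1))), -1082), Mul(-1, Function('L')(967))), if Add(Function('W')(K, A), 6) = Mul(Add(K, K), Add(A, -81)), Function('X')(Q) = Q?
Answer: Rational(-109472815977988, 120321) ≈ -9.0984e+8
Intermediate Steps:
Function('W')(K, A) = Add(-6, Mul(2, K, Add(-81, A))) (Function('W')(K, A) = Add(-6, Mul(Add(K, K), Add(A, -81))) = Add(-6, Mul(Mul(2, K), Add(-81, A))) = Add(-6, Mul(2, K, Add(-81, A))))
Function('L')(N) = Mul(Pow(N, 2), Add(6, N))
Add(Function('W')(Add(Mul(Function('X')(33), Pow(922, -1)), Mul(916, Pow(-1044, -1))), -1082), Mul(-1, Function('L')(967))) = Add(Add(-6, Mul(-162, Add(Mul(33, Pow(922, -1)), Mul(916, Pow(-1044, -1)))), Mul(2, -1082, Add(Mul(33, Pow(922, -1)), Mul(916, Pow(-1044, -1))))), Mul(-1, Mul(Pow(967, 2), Add(6, 967)))) = Add(Add(-6, Mul(-162, Add(Mul(33, Rational(1, 922)), Mul(916, Rational(-1, 1044)))), Mul(2, -1082, Add(Mul(33, Rational(1, 922)), Mul(916, Rational(-1, 1044))))), Mul(-1, Mul(935089, 973))) = Add(Add(-6, Mul(-162, Add(Rational(33, 922), Rational(-229, 261))), Mul(2, -1082, Add(Rational(33, 922), Rational(-229, 261)))), Mul(-1, 909841597)) = Add(Add(-6, Mul(-162, Rational(-202525, 240642)), Mul(2, -1082, Rational(-202525, 240642))), -909841597) = Add(Add(-6, Rational(1822725, 13369), Rational(219132050, 120321)), -909841597) = Add(Rational(234814649, 120321), -909841597) = Rational(-109472815977988, 120321)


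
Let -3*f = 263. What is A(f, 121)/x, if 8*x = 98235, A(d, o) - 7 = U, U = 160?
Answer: 1336/98235 ≈ 0.013600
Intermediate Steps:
f = -263/3 (f = -⅓*263 = -263/3 ≈ -87.667)
A(d, o) = 167 (A(d, o) = 7 + 160 = 167)
x = 98235/8 (x = (⅛)*98235 = 98235/8 ≈ 12279.)
A(f, 121)/x = 167/(98235/8) = 167*(8/98235) = 1336/98235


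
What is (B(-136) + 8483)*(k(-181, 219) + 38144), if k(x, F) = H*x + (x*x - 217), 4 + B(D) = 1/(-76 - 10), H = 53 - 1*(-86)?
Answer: 33199428097/86 ≈ 3.8604e+8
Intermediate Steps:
H = 139 (H = 53 + 86 = 139)
B(D) = -345/86 (B(D) = -4 + 1/(-76 - 10) = -4 + 1/(-86) = -4 - 1/86 = -345/86)
k(x, F) = -217 + x² + 139*x (k(x, F) = 139*x + (x*x - 217) = 139*x + (x² - 217) = 139*x + (-217 + x²) = -217 + x² + 139*x)
(B(-136) + 8483)*(k(-181, 219) + 38144) = (-345/86 + 8483)*((-217 + (-181)² + 139*(-181)) + 38144) = 729193*((-217 + 32761 - 25159) + 38144)/86 = 729193*(7385 + 38144)/86 = (729193/86)*45529 = 33199428097/86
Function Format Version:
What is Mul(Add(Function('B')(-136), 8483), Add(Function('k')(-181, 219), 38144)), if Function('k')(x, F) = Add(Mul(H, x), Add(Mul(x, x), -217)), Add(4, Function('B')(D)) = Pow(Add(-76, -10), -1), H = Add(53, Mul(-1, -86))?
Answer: Rational(33199428097, 86) ≈ 3.8604e+8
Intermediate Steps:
H = 139 (H = Add(53, 86) = 139)
Function('B')(D) = Rational(-345, 86) (Function('B')(D) = Add(-4, Pow(Add(-76, -10), -1)) = Add(-4, Pow(-86, -1)) = Add(-4, Rational(-1, 86)) = Rational(-345, 86))
Function('k')(x, F) = Add(-217, Pow(x, 2), Mul(139, x)) (Function('k')(x, F) = Add(Mul(139, x), Add(Mul(x, x), -217)) = Add(Mul(139, x), Add(Pow(x, 2), -217)) = Add(Mul(139, x), Add(-217, Pow(x, 2))) = Add(-217, Pow(x, 2), Mul(139, x)))
Mul(Add(Function('B')(-136), 8483), Add(Function('k')(-181, 219), 38144)) = Mul(Add(Rational(-345, 86), 8483), Add(Add(-217, Pow(-181, 2), Mul(139, -181)), 38144)) = Mul(Rational(729193, 86), Add(Add(-217, 32761, -25159), 38144)) = Mul(Rational(729193, 86), Add(7385, 38144)) = Mul(Rational(729193, 86), 45529) = Rational(33199428097, 86)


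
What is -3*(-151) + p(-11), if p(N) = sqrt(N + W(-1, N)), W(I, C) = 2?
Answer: 453 + 3*I ≈ 453.0 + 3.0*I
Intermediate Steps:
p(N) = sqrt(2 + N) (p(N) = sqrt(N + 2) = sqrt(2 + N))
-3*(-151) + p(-11) = -3*(-151) + sqrt(2 - 11) = 453 + sqrt(-9) = 453 + 3*I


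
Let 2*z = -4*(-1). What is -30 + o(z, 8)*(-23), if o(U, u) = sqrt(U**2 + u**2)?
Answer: -30 - 46*sqrt(17) ≈ -219.66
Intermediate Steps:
z = 2 (z = (-4*(-1))/2 = (1/2)*4 = 2)
-30 + o(z, 8)*(-23) = -30 + sqrt(2**2 + 8**2)*(-23) = -30 + sqrt(4 + 64)*(-23) = -30 + sqrt(68)*(-23) = -30 + (2*sqrt(17))*(-23) = -30 - 46*sqrt(17)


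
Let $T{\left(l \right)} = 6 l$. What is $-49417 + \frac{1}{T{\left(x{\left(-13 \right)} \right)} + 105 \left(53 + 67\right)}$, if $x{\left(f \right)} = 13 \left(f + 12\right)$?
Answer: $- \frac{618799673}{12522} \approx -49417.0$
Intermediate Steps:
$x{\left(f \right)} = 156 + 13 f$ ($x{\left(f \right)} = 13 \left(12 + f\right) = 156 + 13 f$)
$-49417 + \frac{1}{T{\left(x{\left(-13 \right)} \right)} + 105 \left(53 + 67\right)} = -49417 + \frac{1}{6 \left(156 + 13 \left(-13\right)\right) + 105 \left(53 + 67\right)} = -49417 + \frac{1}{6 \left(156 - 169\right) + 105 \cdot 120} = -49417 + \frac{1}{6 \left(-13\right) + 12600} = -49417 + \frac{1}{-78 + 12600} = -49417 + \frac{1}{12522} = - \frac{618799673}{12522}$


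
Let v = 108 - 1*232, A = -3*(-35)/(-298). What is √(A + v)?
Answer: I*√11042986/298 ≈ 11.151*I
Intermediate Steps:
A = -105/298 (A = 105*(-1/298) = -105/298 ≈ -0.35235)
v = -124 (v = 108 - 232 = -124)
√(A + v) = √(-105/298 - 124) = √(-37057/298) = I*√11042986/298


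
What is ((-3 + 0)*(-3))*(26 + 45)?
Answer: 639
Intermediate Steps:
((-3 + 0)*(-3))*(26 + 45) = -3*(-3)*71 = 9*71 = 639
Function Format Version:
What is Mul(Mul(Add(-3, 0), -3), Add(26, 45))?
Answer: 639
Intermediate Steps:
Mul(Mul(Add(-3, 0), -3), Add(26, 45)) = Mul(Mul(-3, -3), 71) = Mul(9, 71) = 639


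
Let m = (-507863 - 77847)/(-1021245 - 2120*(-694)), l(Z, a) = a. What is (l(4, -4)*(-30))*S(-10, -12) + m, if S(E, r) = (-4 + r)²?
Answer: 2764897898/90007 ≈ 30719.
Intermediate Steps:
m = -117142/90007 (m = -585710/(-1021245 + 1471280) = -585710/450035 = -585710*1/450035 = -117142/90007 ≈ -1.3015)
(l(4, -4)*(-30))*S(-10, -12) + m = (-4*(-30))*(-4 - 12)² - 117142/90007 = 120*(-16)² - 117142/90007 = 120*256 - 117142/90007 = 30720 - 117142/90007 = 2764897898/90007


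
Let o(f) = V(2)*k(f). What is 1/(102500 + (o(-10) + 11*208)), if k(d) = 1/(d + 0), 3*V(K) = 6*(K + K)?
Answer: 5/523936 ≈ 9.5431e-6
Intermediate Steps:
V(K) = 4*K (V(K) = (6*(K + K))/3 = (6*(2*K))/3 = (12*K)/3 = 4*K)
k(d) = 1/d
o(f) = 8/f (o(f) = (4*2)/f = 8/f)
1/(102500 + (o(-10) + 11*208)) = 1/(102500 + (8/(-10) + 11*208)) = 1/(102500 + (8*(-1/10) + 2288)) = 1/(102500 + (-4/5 + 2288)) = 1/(102500 + 11436/5) = 1/(523936/5) = 5/523936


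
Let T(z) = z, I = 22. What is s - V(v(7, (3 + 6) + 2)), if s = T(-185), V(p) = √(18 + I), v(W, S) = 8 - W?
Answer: -185 - 2*√10 ≈ -191.32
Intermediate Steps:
V(p) = 2*√10 (V(p) = √(18 + 22) = √40 = 2*√10)
s = -185
s - V(v(7, (3 + 6) + 2)) = -185 - 2*√10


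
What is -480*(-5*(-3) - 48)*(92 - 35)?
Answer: 902880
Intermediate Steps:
-480*(-5*(-3) - 48)*(92 - 35) = -480*(15 - 48)*57 = -(-15840)*57 = -480*(-1881) = 902880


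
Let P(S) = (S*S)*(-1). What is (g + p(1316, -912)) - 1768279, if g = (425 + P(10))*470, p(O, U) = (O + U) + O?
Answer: -1613809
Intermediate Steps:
p(O, U) = U + 2*O
P(S) = -S**2 (P(S) = S**2*(-1) = -S**2)
g = 152750 (g = (425 - 1*10**2)*470 = (425 - 1*100)*470 = (425 - 100)*470 = 325*470 = 152750)
(g + p(1316, -912)) - 1768279 = (152750 + (-912 + 2*1316)) - 1768279 = (152750 + (-912 + 2632)) - 1768279 = (152750 + 1720) - 1768279 = 154470 - 1768279 = -1613809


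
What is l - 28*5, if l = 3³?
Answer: -113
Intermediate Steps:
l = 27
l - 28*5 = 27 - 28*5 = 27 - 140 = -113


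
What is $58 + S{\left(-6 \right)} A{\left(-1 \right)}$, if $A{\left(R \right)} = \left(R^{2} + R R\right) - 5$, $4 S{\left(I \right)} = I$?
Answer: $\frac{125}{2} \approx 62.5$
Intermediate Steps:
$S{\left(I \right)} = \frac{I}{4}$
$A{\left(R \right)} = -5 + 2 R^{2}$ ($A{\left(R \right)} = \left(R^{2} + R^{2}\right) - 5 = 2 R^{2} - 5 = -5 + 2 R^{2}$)
$58 + S{\left(-6 \right)} A{\left(-1 \right)} = 58 + \frac{1}{4} \left(-6\right) \left(-5 + 2 \left(-1\right)^{2}\right) = 58 - \frac{3 \left(-5 + 2 \cdot 1\right)}{2} = 58 - \frac{3 \left(-5 + 2\right)}{2} = 58 - - \frac{9}{2} = 58 + \frac{9}{2} = \frac{125}{2}$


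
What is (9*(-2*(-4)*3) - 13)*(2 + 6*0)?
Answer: 406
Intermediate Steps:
(9*(-2*(-4)*3) - 13)*(2 + 6*0) = (9*(8*3) - 13)*(2 + 0) = (9*24 - 13)*2 = (216 - 13)*2 = 203*2 = 406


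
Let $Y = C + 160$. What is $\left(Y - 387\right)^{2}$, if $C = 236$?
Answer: $81$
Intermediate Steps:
$Y = 396$ ($Y = 236 + 160 = 396$)
$\left(Y - 387\right)^{2} = \left(396 - 387\right)^{2} = 9^{2} = 81$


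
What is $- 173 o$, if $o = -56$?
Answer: $9688$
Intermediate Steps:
$- 173 o = \left(-173\right) \left(-56\right) = 9688$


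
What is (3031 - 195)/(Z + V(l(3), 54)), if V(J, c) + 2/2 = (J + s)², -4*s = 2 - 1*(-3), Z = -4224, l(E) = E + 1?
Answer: -45376/67479 ≈ -0.67245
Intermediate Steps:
l(E) = 1 + E
s = -5/4 (s = -(2 - 1*(-3))/4 = -(2 + 3)/4 = -¼*5 = -5/4 ≈ -1.2500)
V(J, c) = -1 + (-5/4 + J)² (V(J, c) = -1 + (J - 5/4)² = -1 + (-5/4 + J)²)
(3031 - 195)/(Z + V(l(3), 54)) = (3031 - 195)/(-4224 + (-1 + (-5 + 4*(1 + 3))²/16)) = 2836/(-4224 + (-1 + (-5 + 4*4)²/16)) = 2836/(-4224 + (-1 + (-5 + 16)²/16)) = 2836/(-4224 + (-1 + (1/16)*11²)) = 2836/(-4224 + (-1 + (1/16)*121)) = 2836/(-4224 + (-1 + 121/16)) = 2836/(-4224 + 105/16) = 2836/(-67479/16) = 2836*(-16/67479) = -45376/67479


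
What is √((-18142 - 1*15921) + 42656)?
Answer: √8593 ≈ 92.698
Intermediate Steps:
√((-18142 - 1*15921) + 42656) = √((-18142 - 15921) + 42656) = √(-34063 + 42656) = √8593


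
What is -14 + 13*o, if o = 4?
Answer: 38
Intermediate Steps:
-14 + 13*o = -14 + 13*4 = -14 + 52 = 38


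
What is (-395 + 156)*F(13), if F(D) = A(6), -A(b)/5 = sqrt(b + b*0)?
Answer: 1195*sqrt(6) ≈ 2927.1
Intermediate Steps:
A(b) = -5*sqrt(b) (A(b) = -5*sqrt(b + b*0) = -5*sqrt(b + 0) = -5*sqrt(b))
F(D) = -5*sqrt(6)
(-395 + 156)*F(13) = (-395 + 156)*(-5*sqrt(6)) = -(-1195)*sqrt(6) = 1195*sqrt(6)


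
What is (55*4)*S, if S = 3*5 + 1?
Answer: 3520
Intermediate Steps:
S = 16 (S = 15 + 1 = 16)
(55*4)*S = (55*4)*16 = 220*16 = 3520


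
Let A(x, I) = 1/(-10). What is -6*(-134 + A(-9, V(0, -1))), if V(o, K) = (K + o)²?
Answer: 4023/5 ≈ 804.60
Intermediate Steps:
A(x, I) = -⅒
-6*(-134 + A(-9, V(0, -1))) = -6*(-134 - ⅒) = -6*(-1341/10) = 4023/5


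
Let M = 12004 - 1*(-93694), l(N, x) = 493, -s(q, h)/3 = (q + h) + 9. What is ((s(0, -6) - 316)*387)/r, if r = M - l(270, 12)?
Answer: -25155/21041 ≈ -1.1955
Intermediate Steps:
s(q, h) = -27 - 3*h - 3*q (s(q, h) = -3*((q + h) + 9) = -3*((h + q) + 9) = -3*(9 + h + q) = -27 - 3*h - 3*q)
M = 105698 (M = 12004 + 93694 = 105698)
r = 105205 (r = 105698 - 1*493 = 105698 - 493 = 105205)
((s(0, -6) - 316)*387)/r = (((-27 - 3*(-6) - 3*0) - 316)*387)/105205 = (((-27 + 18 + 0) - 316)*387)*(1/105205) = ((-9 - 316)*387)*(1/105205) = -325*387*(1/105205) = -125775*1/105205 = -25155/21041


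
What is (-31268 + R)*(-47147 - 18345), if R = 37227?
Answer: -390266828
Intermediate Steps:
(-31268 + R)*(-47147 - 18345) = (-31268 + 37227)*(-47147 - 18345) = 5959*(-65492) = -390266828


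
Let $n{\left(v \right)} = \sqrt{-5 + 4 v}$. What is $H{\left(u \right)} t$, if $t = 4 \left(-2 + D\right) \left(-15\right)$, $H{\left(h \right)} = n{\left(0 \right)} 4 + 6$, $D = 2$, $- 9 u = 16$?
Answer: $0$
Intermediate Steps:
$u = - \frac{16}{9}$ ($u = \left(- \frac{1}{9}\right) 16 = - \frac{16}{9} \approx -1.7778$)
$H{\left(h \right)} = 6 + 4 i \sqrt{5}$ ($H{\left(h \right)} = \sqrt{-5 + 4 \cdot 0} \cdot 4 + 6 = \sqrt{-5 + 0} \cdot 4 + 6 = \sqrt{-5} \cdot 4 + 6 = i \sqrt{5} \cdot 4 + 6 = 4 i \sqrt{5} + 6 = 6 + 4 i \sqrt{5}$)
$t = 0$ ($t = 4 \left(-2 + 2\right) \left(-15\right) = 4 \cdot 0 \left(-15\right) = 0 \left(-15\right) = 0$)
$H{\left(u \right)} t = \left(6 + 4 i \sqrt{5}\right) 0 = 0$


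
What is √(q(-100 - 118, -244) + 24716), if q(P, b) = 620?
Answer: 2*√6334 ≈ 159.17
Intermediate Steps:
√(q(-100 - 118, -244) + 24716) = √(620 + 24716) = √25336 = 2*√6334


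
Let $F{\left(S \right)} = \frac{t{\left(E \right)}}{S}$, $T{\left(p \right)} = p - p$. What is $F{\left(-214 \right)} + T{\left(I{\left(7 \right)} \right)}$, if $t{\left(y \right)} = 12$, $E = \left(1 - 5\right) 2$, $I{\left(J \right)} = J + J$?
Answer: $- \frac{6}{107} \approx -0.056075$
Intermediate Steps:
$I{\left(J \right)} = 2 J$
$T{\left(p \right)} = 0$
$E = -8$ ($E = \left(-4\right) 2 = -8$)
$F{\left(S \right)} = \frac{12}{S}$
$F{\left(-214 \right)} + T{\left(I{\left(7 \right)} \right)} = \frac{12}{-214} + 0 = 12 \left(- \frac{1}{214}\right) + 0 = - \frac{6}{107} + 0 = - \frac{6}{107}$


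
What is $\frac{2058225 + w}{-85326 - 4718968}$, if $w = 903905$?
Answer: $- \frac{1481065}{2402147} \approx -0.61656$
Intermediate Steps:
$\frac{2058225 + w}{-85326 - 4718968} = \frac{2058225 + 903905}{-85326 - 4718968} = \frac{2962130}{-4804294} = 2962130 \left(- \frac{1}{4804294}\right) = - \frac{1481065}{2402147}$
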